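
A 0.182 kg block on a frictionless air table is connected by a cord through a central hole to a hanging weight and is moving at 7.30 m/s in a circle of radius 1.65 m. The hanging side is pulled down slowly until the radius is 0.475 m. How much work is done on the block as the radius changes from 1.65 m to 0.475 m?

W ≈ 53.7 J

Central (radial) force ⇒ zero torque about the center ⇒ m v r is constant.
v₂ = v₁ r₁ / r₂ = (7.30)(1.65) / (0.475) = 25.36 m/s.
W = ΔKE = ½m(v₂² − v₁²) = 53.67 J.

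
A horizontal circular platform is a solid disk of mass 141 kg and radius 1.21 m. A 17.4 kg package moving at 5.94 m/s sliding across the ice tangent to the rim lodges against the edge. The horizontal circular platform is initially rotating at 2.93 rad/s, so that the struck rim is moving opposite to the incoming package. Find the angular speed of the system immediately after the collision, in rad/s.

About the central axle the impulsive forces during the collision are internal, so angular momentum about that axis is conserved.
I_p = ½(141)(1.21)² = 103.2 kg·m². Taking the sense of the package's angular momentum as positive, L_{package} = m v R = (17.4)(5.94)(1.21) = 125.1 kg·m²/s.
L_i = −I_p ω_p + m v R = −(103.2)(2.93) + 125.1 = -177.4 kg·m²/s.
After sticking, I_f = I_p + m R² = 103.2 + (17.4)(1.21)² = 128.7 kg·m².
ω_f = L_i / I_f = -177.4 / 128.7 = -1.378 rad/s.

|ω_f| ≈ 1.38 rad/s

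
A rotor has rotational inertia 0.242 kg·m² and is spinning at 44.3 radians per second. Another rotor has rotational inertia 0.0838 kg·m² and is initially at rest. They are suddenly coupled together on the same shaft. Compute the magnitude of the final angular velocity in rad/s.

No external torque acts about the common axis, so total angular momentum is conserved.
Taking A's sense as positive: L = (0.2420)(44.3) = 10.72 kg·m²·rad/s.
Combined I = 0.2420 + 0.08380 = 0.3258 kg·m².
ω_f = L / I = 10.72 / 0.3258 = 32.91 rad/s.

|ω_f| ≈ 32.9 rad/s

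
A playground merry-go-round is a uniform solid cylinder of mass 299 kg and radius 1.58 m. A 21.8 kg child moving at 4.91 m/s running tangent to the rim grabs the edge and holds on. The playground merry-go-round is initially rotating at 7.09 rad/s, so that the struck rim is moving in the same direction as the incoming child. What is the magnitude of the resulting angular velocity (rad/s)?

About the axle the impulsive forces during the collision are internal, so angular momentum about that axis is conserved.
I_p = ½(299)(1.58)² = 373.2 kg·m². Taking the sense of the child's angular momentum as positive, L_{child} = m v R = (21.8)(4.91)(1.58) = 169.1 kg·m²/s.
L_i = +I_p ω_p + m v R = +(373.2)(7.09) + 169.1 = 2815 kg·m²/s.
After sticking, I_f = I_p + m R² = 373.2 + (21.8)(1.58)² = 427.6 kg·m².
ω_f = L_i / I_f = 2815 / 427.6 = 6.583 rad/s.

|ω_f| ≈ 6.58 rad/s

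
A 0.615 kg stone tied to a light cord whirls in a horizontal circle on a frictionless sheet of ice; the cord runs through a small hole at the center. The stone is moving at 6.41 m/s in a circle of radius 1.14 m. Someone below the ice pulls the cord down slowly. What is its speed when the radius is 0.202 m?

v₂ ≈ 36.2 m/s

The only horizontal force on the mass is along the cord (radial), so it exerts no torque about the hole and angular momentum m v r is conserved.
v₂ = v₁ r₁ / r₂ = (6.41)(1.14) / (0.202) = 36.18 m/s.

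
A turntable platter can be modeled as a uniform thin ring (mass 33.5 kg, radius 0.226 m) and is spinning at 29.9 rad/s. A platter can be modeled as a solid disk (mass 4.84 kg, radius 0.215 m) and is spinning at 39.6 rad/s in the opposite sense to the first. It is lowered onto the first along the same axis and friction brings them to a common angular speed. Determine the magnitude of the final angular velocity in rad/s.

The coupling torques are internal; angular momentum about the shared axis is conserved.
Moments of inertia: I_A = (33.5)(0.226)² = 1.711 kg·m²; I_B = ½(4.84)(0.215)² = 0.1119 kg·m².
Taking A's sense as positive: L = (1.711)(29.9) − (0.1119)(39.6) = 46.73 kg·m²·rad/s.
Combined I = 1.711 + 0.1119 = 1.823 kg·m².
ω_f = L / I = 46.73 / 1.823 = 25.64 rad/s.

|ω_f| ≈ 25.6 rad/s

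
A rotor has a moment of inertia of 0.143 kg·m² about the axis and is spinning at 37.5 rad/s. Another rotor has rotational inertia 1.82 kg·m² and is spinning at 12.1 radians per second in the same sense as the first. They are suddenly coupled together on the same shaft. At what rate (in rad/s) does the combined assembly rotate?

No external torque acts about the common axis, so total angular momentum is conserved.
Taking A's sense as positive: L = (0.1430)(37.5) + (1.820)(12.1) = 27.38 kg·m²·rad/s.
Combined I = 0.1430 + 1.820 = 1.963 kg·m².
ω_f = L / I = 27.38 / 1.963 = 13.95 rad/s.

|ω_f| ≈ 14.0 rad/s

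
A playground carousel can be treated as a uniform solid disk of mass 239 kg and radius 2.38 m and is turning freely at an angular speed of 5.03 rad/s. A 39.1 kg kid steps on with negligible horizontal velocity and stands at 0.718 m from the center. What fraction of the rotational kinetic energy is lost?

fraction ≈ 0.0289

No external torque acts about the center; L_before = L_after.
I_p = ½(239)(2.38)² = 676.9 kg·m².
Added inertia Σmr² = (39.1)(0.718)² = 20.16 kg·m²; I_f = 676.9 + 20.16 = 697.1 kg·m².
ω_f = I_p ω_i / I_f = (676.9)(5.03) / 697.1 = 4.885 rad/s.
KE_i = ½(676.9)(5.030 rad/s)² = 8563 J; KE_f = ½(697.1)(4.885)² = 8315 J.
Fraction lost = 0.02892.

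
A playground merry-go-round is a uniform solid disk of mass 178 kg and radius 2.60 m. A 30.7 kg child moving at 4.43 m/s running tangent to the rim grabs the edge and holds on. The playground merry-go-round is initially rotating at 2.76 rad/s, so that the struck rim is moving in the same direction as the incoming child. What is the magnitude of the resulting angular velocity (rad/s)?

|ω_f| ≈ 2.49 rad/s

About the axle the impulsive forces during the collision are internal, so angular momentum about that axis is conserved.
I_p = ½(178)(2.60)² = 601.6 kg·m². Taking the sense of the child's angular momentum as positive, L_{child} = m v R = (30.7)(4.43)(2.60) = 353.6 kg·m²/s.
L_i = +I_p ω_p + m v R = +(601.6)(2.76) + 353.6 = 2014 kg·m²/s.
After sticking, I_f = I_p + m R² = 601.6 + (30.7)(2.60)² = 809.2 kg·m².
ω_f = L_i / I_f = 2014 / 809.2 = 2.489 rad/s.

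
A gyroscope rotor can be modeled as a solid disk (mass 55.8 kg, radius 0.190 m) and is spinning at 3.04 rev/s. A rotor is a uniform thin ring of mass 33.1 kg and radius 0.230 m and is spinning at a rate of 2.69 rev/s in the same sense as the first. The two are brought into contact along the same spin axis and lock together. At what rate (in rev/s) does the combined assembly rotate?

|ω_f| ≈ 2.82 rev/s

No external torque acts about the common axis, so total angular momentum is conserved.
Moments of inertia: I_A = ½(55.8)(0.190)² = 1.007 kg·m²; I_B = (33.1)(0.230)² = 1.751 kg·m².
Taking A's sense as positive: L = (1.007)(3.04) + (1.751)(2.69) = 7.772 kg·m²·rev/s.
Combined I = 1.007 + 1.751 = 2.758 kg·m².
ω_f = L / I = 7.772 / 2.758 = 2.818 rev/s.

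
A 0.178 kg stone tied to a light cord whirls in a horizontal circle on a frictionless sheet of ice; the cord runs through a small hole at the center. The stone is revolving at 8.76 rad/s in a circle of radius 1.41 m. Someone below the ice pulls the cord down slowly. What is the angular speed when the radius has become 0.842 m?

The constraining force is radial, so m r² ω about the center is conserved.
ω₂ = ω₁ (r₁/r₂)² = (8.76)(1.41/0.842)² = 24.57 rad/s.

ω₂ ≈ 24.6 rad/s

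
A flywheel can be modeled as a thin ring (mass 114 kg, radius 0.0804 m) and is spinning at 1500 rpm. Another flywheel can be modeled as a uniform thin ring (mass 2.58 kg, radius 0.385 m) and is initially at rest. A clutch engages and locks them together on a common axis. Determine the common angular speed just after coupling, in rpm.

|ω_f| ≈ 988 rpm

No external torque acts about the common axis, so total angular momentum is conserved.
Moments of inertia: I_A = (114)(0.0804)² = 0.7369 kg·m²; I_B = (2.58)(0.385)² = 0.3824 kg·m².
Taking A's sense as positive: L = (0.7369)(1500) = 1105 kg·m²·rpm.
Combined I = 0.7369 + 0.3824 = 1.119 kg·m².
ω_f = L / I = 1105 / 1.119 = 987.5 rpm.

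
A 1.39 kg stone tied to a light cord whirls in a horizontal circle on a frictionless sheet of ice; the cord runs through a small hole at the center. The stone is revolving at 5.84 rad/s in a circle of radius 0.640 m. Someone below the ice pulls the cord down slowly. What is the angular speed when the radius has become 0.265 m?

The constraining force is radial, so m r² ω about the center is conserved.
ω₂ = ω₁ (r₁/r₂)² = (5.84)(0.640/0.265)² = 34.06 rad/s.

ω₂ ≈ 34.1 rad/s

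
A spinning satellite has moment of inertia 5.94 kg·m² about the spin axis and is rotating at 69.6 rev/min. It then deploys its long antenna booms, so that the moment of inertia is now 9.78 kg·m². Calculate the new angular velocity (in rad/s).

ω₂ ≈ 4.43 rad/s

No external torque acts about the spin axis, so angular momentum is conserved.
ω₂ = I₁ω₁ / I₂ = (5.940)(69.6 rpm) / (9.780) = 42.27 rpm = 4.427 rad/s.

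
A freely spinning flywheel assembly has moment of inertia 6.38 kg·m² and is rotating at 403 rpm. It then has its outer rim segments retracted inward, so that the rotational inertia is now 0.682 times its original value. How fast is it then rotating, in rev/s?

Angular momentum about the spin axis is conserved since the torque about it is zero.
I₂ = 0.682 × 6.38 = 4.351 kg·m².
ω₂ = I₁ω₁ / I₂ = (6.380)(403 rpm) / (4.351) = 590.9 rpm = 9.848 rev/s.

ω₂ ≈ 9.85 rev/s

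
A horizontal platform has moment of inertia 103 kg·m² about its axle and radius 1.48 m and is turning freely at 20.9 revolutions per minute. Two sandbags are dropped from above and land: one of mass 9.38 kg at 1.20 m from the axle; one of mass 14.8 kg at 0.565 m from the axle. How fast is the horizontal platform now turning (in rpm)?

The added mass arrives with no angular momentum about the axle, and any external torque about the axle is negligible, so the system's angular momentum is conserved.
Added inertia Σmr² = (9.38)(1.20)² + (14.8)(0.565)² = 18.23 kg·m²; I_f = 103.0 + 18.23 = 121.2 kg·m².
ω_f = I_p ω_i / I_f = (103.0)(20.9) / 121.2 = 17.76 rpm.

ω_f ≈ 17.8 rpm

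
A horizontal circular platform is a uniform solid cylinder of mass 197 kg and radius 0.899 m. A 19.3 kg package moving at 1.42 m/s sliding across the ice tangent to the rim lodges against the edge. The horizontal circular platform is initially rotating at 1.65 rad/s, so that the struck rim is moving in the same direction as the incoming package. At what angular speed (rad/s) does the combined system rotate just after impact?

The axle reaction passes through the central axle and exerts no torque about it; angular momentum about the central axle is conserved through the impact.
I_p = ½(197)(0.899)² = 79.61 kg·m². Taking the sense of the package's angular momentum as positive, L_{package} = m v R = (19.3)(1.42)(0.899) = 24.64 kg·m²/s.
L_i = +I_p ω_p + m v R = +(79.61)(1.65) + 24.64 = 156.0 kg·m²/s.
After sticking, I_f = I_p + m R² = 79.61 + (19.3)(0.899)² = 95.21 kg·m².
ω_f = L_i / I_f = 156.0 / 95.21 = 1.638 rad/s.

|ω_f| ≈ 1.64 rad/s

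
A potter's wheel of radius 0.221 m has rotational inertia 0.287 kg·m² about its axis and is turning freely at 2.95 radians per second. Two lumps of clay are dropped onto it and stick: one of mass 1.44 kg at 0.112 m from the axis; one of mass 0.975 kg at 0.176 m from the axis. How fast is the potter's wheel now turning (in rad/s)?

No external torque acts about the axis; L_before = L_after.
Added inertia Σmr² = (1.44)(0.112)² + (0.975)(0.176)² = 0.04826 kg·m²; I_f = 0.2870 + 0.04826 = 0.3353 kg·m².
ω_f = I_p ω_i / I_f = (0.2870)(2.95) / 0.3353 = 2.525 rad/s.

ω_f ≈ 2.53 rad/s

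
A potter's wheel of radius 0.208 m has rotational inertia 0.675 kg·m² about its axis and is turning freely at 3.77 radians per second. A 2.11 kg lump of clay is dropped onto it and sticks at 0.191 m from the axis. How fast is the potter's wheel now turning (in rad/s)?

ω_f ≈ 3.38 rad/s

No external torque acts about the axis; L_before = L_after.
Added inertia Σmr² = (2.11)(0.191)² = 0.07697 kg·m²; I_f = 0.6750 + 0.07697 = 0.7520 kg·m².
ω_f = I_p ω_i / I_f = (0.6750)(3.77) / 0.7520 = 3.384 rad/s.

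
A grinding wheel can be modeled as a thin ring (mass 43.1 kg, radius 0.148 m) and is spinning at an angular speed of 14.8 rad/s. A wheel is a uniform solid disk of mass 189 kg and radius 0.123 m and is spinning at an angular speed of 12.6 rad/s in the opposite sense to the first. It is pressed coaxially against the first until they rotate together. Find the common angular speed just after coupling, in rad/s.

No external torque acts about the common axis, so total angular momentum is conserved.
Moments of inertia: I_A = (43.1)(0.148)² = 0.9441 kg·m²; I_B = ½(189)(0.123)² = 1.430 kg·m².
Taking A's sense as positive: L = (0.9441)(14.8) − (1.430)(12.6) = -4.042 kg·m²·rad/s.
Combined I = 0.9441 + 1.430 = 2.374 kg·m².
ω_f = L / I = -4.042 / 2.374 = -1.703 rad/s.

|ω_f| ≈ 1.70 rad/s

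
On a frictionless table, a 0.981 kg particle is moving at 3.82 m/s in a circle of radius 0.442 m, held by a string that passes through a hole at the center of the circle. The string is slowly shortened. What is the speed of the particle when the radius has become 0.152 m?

v₂ ≈ 11.1 m/s

Central (radial) force ⇒ zero torque about the center ⇒ m v r is constant.
v₂ = v₁ r₁ / r₂ = (3.82)(0.442) / (0.152) = 11.11 m/s.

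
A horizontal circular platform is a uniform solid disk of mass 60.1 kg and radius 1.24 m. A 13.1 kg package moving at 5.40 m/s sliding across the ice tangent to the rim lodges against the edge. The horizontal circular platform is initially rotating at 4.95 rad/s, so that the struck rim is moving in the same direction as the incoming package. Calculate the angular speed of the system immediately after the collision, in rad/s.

About the central axle the impulsive forces during the collision are internal, so angular momentum about that axis is conserved.
I_p = ½(60.1)(1.24)² = 46.20 kg·m². Taking the sense of the package's angular momentum as positive, L_{package} = m v R = (13.1)(5.40)(1.24) = 87.72 kg·m²/s.
L_i = +I_p ω_p + m v R = +(46.20)(4.95) + 87.72 = 316.4 kg·m²/s.
After sticking, I_f = I_p + m R² = 46.20 + (13.1)(1.24)² = 66.35 kg·m².
ω_f = L_i / I_f = 316.4 / 66.35 = 4.769 rad/s.

|ω_f| ≈ 4.77 rad/s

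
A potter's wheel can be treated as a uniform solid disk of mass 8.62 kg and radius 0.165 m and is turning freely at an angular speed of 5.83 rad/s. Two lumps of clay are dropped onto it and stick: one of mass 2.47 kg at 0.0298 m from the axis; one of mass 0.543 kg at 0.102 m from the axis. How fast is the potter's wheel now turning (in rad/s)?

ω_f ≈ 5.46 rad/s

The added mass arrives with no angular momentum about the axis, and any external torque about the axis is negligible, so the system's angular momentum is conserved.
I_p = ½(8.62)(0.165)² = 0.1173 kg·m².
Added inertia Σmr² = (2.47)(0.0298)² + (0.543)(0.102)² = 0.007843 kg·m²; I_f = 0.1173 + 0.007843 = 0.1252 kg·m².
ω_f = I_p ω_i / I_f = (0.1173)(5.83) / 0.1252 = 5.465 rad/s.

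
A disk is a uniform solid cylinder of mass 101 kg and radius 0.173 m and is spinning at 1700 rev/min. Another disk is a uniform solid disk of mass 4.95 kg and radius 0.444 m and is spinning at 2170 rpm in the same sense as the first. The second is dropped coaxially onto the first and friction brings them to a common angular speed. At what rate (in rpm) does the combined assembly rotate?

|ω_f| ≈ 1810 rpm

The coupling torques are internal; angular momentum about the shared axis is conserved.
Moments of inertia: I_A = ½(101)(0.173)² = 1.511 kg·m²; I_B = ½(4.95)(0.444)² = 0.4879 kg·m².
Taking A's sense as positive: L = (1.511)(1700) + (0.4879)(2170) = 3628 kg·m²·rpm.
Combined I = 1.511 + 0.4879 = 1.999 kg·m².
ω_f = L / I = 3628 / 1.999 = 1815 rpm.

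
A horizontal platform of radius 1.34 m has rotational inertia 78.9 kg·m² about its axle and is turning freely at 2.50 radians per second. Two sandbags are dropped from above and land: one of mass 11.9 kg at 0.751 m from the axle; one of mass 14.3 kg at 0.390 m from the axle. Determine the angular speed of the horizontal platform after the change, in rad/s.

The added mass arrives with no angular momentum about the axle, and any external torque about the axle is negligible, so the system's angular momentum is conserved.
Added inertia Σmr² = (11.9)(0.751)² + (14.3)(0.390)² = 8.887 kg·m²; I_f = 78.90 + 8.887 = 87.79 kg·m².
ω_f = I_p ω_i / I_f = (78.90)(2.50) / 87.79 = 2.247 rad/s.

ω_f ≈ 2.25 rad/s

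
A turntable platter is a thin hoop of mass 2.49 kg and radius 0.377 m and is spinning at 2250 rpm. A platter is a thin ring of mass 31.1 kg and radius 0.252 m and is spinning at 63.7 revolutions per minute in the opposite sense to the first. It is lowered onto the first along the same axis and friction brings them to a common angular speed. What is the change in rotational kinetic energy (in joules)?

The coupling torques are internal; angular momentum about the shared axis is conserved.
Moments of inertia: I_A = (2.49)(0.377)² = 0.3539 kg·m²; I_B = (31.1)(0.252)² = 1.975 kg·m².
Taking A's sense as positive: L = (0.3539)(2250) − (1.975)(63.7) = 670.5 kg·m²·rpm.
Combined I = 0.3539 + 1.975 = 2.329 kg·m².
ω_f = L / I = 670.5 / 2.329 = 287.9 rpm.
KE_i = ½ΣIω² = 9868 J; KE_f = ½(2.329)(30.15)² = 1058 J.

ΔKE ≈ -8810 J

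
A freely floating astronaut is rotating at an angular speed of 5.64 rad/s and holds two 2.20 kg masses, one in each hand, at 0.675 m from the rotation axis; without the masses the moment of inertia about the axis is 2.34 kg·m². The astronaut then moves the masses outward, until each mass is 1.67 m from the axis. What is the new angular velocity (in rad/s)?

ω₂ ≈ 1.68 rad/s

No external torque acts about the spin axis, so angular momentum is conserved.
I₁ = 2.34 + 2(2.20)(0.675)² = 4.345 kg·m²; I₂ = 2.34 + 2(2.20)(1.67)² = 14.61 kg·m².
ω₂ = I₁ω₁ / I₂ = (4.345)(5.64 rad/s) / (14.61) = 1.677 rad/s.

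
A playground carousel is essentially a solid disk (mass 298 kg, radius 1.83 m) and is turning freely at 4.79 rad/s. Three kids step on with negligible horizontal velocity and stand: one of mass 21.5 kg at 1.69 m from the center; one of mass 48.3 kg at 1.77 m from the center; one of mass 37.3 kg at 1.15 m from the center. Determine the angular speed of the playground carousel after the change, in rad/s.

ω_f ≈ 3.14 rad/s

The added mass arrives with no angular momentum about the center, and any external torque about the center is negligible, so the system's angular momentum is conserved.
I_p = ½(298)(1.83)² = 499.0 kg·m².
Added inertia Σmr² = (21.5)(1.69)² + (48.3)(1.77)² + (37.3)(1.15)² = 262.1 kg·m²; I_f = 499.0 + 262.1 = 761.0 kg·m².
ω_f = I_p ω_i / I_f = (499.0)(4.79) / 761.0 = 3.141 rad/s.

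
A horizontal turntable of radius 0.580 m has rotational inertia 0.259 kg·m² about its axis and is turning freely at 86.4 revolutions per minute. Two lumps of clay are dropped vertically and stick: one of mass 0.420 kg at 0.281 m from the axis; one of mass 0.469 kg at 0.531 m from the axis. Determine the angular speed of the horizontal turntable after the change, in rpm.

The added mass arrives with no angular momentum about the axis, and any external torque about the axis is negligible, so the system's angular momentum is conserved.
Added inertia Σmr² = (0.420)(0.281)² + (0.469)(0.531)² = 0.1654 kg·m²; I_f = 0.2590 + 0.1654 = 0.4244 kg·m².
ω_f = I_p ω_i / I_f = (0.2590)(86.4) / 0.4244 = 52.73 rpm.

ω_f ≈ 52.7 rpm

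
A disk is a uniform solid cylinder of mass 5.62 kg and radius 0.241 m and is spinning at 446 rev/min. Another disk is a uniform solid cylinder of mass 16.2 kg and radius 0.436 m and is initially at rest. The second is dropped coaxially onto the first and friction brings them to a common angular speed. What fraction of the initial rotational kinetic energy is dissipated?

fraction ≈ 0.904

The coupling torques are internal; angular momentum about the shared axis is conserved.
Moments of inertia: I_A = ½(5.62)(0.241)² = 0.1632 kg·m²; I_B = ½(16.2)(0.436)² = 1.540 kg·m².
Taking A's sense as positive: L = (0.1632)(446) = 72.79 kg·m²·rpm.
Combined I = 0.1632 + 1.540 = 1.703 kg·m².
ω_f = L / I = 72.79 / 1.703 = 42.74 rpm.
KE_i = ½ΣIω² = 178.0 J; KE_f = ½(1.703)(4.476)² = 17.06 J.
Fraction dissipated = (KE_i − KE_f)/KE_i = 0.9042.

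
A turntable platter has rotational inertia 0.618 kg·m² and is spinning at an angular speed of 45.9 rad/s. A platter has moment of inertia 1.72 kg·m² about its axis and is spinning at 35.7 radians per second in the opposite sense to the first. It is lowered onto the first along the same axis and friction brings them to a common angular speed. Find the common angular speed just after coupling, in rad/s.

The coupling torques are internal; angular momentum about the shared axis is conserved.
Taking A's sense as positive: L = (0.6180)(45.9) − (1.720)(35.7) = -33.04 kg·m²·rad/s.
Combined I = 0.6180 + 1.720 = 2.338 kg·m².
ω_f = L / I = -33.04 / 2.338 = -14.13 rad/s.

|ω_f| ≈ 14.1 rad/s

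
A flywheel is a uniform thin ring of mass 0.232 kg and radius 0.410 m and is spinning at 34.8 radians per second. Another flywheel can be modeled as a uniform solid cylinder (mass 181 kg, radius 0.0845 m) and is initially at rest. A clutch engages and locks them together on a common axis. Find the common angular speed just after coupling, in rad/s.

|ω_f| ≈ 1.98 rad/s

The coupling torques are internal; angular momentum about the shared axis is conserved.
Moments of inertia: I_A = (0.232)(0.410)² = 0.03900 kg·m²; I_B = ½(181)(0.0845)² = 0.6462 kg·m².
Taking A's sense as positive: L = (0.03900)(34.8) = 1.357 kg·m²·rad/s.
Combined I = 0.03900 + 0.6462 = 0.6852 kg·m².
ω_f = L / I = 1.357 / 0.6852 = 1.981 rad/s.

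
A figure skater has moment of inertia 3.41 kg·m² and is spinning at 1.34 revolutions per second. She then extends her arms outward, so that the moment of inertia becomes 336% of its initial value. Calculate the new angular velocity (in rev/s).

No external torque acts about the spin axis, so angular momentum is conserved.
I₂ = 3.36 × 3.41 = 11.46 kg·m².
ω₂ = I₁ω₁ / I₂ = (3.410)(1.34 rev/s) / (11.46) = 0.3988 rev/s.

ω₂ ≈ 0.399 rev/s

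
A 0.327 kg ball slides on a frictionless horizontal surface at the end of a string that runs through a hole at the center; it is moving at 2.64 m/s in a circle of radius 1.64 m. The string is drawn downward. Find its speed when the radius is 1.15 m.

The only horizontal force on the mass is along the cord (radial), so it exerts no torque about the hole and angular momentum m v r is conserved.
v₂ = v₁ r₁ / r₂ = (2.64)(1.64) / (1.15) = 3.765 m/s.

v₂ ≈ 3.76 m/s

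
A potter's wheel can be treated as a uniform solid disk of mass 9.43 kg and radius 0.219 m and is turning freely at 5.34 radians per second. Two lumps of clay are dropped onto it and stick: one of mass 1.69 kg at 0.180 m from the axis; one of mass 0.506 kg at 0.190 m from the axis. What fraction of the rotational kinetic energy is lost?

fraction ≈ 0.244

The added mass arrives with no angular momentum about the axis, and any external torque about the axis is negligible, so the system's angular momentum is conserved.
I_p = ½(9.43)(0.219)² = 0.2261 kg·m².
Added inertia Σmr² = (1.69)(0.180)² + (0.506)(0.190)² = 0.07302 kg·m²; I_f = 0.2261 + 0.07302 = 0.2992 kg·m².
ω_f = I_p ω_i / I_f = (0.2261)(5.34) / 0.2992 = 4.037 rad/s.
KE_i = ½(0.2261)(5.340 rad/s)² = 3.224 J; KE_f = ½(0.2992)(4.037)² = 2.437 J.
Fraction lost = 0.2441.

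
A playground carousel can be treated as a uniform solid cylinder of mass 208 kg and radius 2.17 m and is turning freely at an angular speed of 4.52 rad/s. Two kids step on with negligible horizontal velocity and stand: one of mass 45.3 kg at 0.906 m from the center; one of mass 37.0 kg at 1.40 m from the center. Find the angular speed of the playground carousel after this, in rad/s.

ω_f ≈ 3.69 rad/s

The added mass arrives with no angular momentum about the center, and any external torque about the center is negligible, so the system's angular momentum is conserved.
I_p = ½(208)(2.17)² = 489.7 kg·m².
Added inertia Σmr² = (45.3)(0.906)² + (37.0)(1.40)² = 109.7 kg·m²; I_f = 489.7 + 109.7 = 599.4 kg·m².
ω_f = I_p ω_i / I_f = (489.7)(4.52) / 599.4 = 3.693 rad/s.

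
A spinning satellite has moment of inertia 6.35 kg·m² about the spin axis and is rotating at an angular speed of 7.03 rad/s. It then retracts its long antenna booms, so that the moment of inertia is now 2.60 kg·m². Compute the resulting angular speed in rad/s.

ω₂ ≈ 17.2 rad/s

Angular momentum about the spin axis is conserved since the torque about it is zero.
ω₂ = I₁ω₁ / I₂ = (6.350)(7.03 rad/s) / (2.600) = 17.17 rad/s.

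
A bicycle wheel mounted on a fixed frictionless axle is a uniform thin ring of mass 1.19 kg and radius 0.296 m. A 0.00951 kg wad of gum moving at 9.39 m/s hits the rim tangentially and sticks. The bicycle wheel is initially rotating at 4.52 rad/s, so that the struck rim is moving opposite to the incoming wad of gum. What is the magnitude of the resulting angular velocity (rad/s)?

About the axle the impulsive forces during the collision are internal, so angular momentum about that axis is conserved.
I_p = (1.19)(0.296)² = 0.1043 kg·m². Taking the sense of the wad of gum's angular momentum as positive, L_{wad} = m v R = (0.00951)(9.39)(0.296) = 0.02643 kg·m²/s.
L_i = −I_p ω_p + m v R = −(0.1043)(4.52) + 0.02643 = -0.4448 kg·m²/s.
After sticking, I_f = I_p + m R² = 0.1043 + (0.00951)(0.296)² = 0.1051 kg·m².
ω_f = L_i / I_f = -0.4448 / 0.1051 = -4.233 rad/s.

|ω_f| ≈ 4.23 rad/s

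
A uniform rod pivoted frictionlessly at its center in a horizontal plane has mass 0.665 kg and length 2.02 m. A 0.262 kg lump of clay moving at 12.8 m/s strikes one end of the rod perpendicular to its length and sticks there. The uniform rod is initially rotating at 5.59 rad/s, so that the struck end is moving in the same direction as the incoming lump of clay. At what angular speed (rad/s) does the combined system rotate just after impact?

About the pivot the impulsive forces during the collision are internal, so angular momentum about that axis is conserved.
I_p = (1/12)(0.665)(2.02)² = 0.2261 kg·m². Taking the sense of the lump of clay's angular momentum as positive, L_{lump} = m v R = (0.262)(12.8)(2.02/2) = 3.387 kg·m²/s.
L_i = +I_p ω_p + m v R = +(0.2261)(5.59) + 3.387 = 4.651 kg·m²/s.
After sticking, I_f = I_p + m R² = 0.2261 + (0.262)(2.02/2)² = 0.4934 kg·m².
ω_f = L_i / I_f = 4.651 / 0.4934 = 9.427 rad/s.

|ω_f| ≈ 9.43 rad/s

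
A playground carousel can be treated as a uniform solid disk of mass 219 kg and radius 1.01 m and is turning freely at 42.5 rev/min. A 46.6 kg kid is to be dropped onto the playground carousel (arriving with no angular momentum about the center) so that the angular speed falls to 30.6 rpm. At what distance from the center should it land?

The added mass arrives with no angular momentum about the center, and any external torque about the center is negligible, so the system's angular momentum is conserved.
I_p = ½(219)(1.01)² = 111.7 kg·m².
I_p ω_i = (I_p + m r²) ω_f ⇒ m r² = I_p(ω_i/ω_f − 1) = 111.7(42.5/30.6 − 1) = 43.44 kg·m².
r = √(43.44/46.6) = 0.9655 m.

r ≈ 0.965 m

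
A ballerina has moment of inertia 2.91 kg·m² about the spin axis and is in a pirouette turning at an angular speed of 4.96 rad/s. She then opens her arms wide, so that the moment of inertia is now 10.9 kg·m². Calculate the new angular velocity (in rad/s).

Angular momentum about the spin axis is conserved since the torque about it is zero.
ω₂ = I₁ω₁ / I₂ = (2.910)(4.96 rad/s) / (10.90) = 1.324 rad/s.

ω₂ ≈ 1.32 rad/s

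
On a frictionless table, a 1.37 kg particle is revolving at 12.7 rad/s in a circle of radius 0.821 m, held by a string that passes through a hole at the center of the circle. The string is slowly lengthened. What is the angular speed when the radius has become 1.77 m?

The constraining force is radial, so m r² ω about the center is conserved.
ω₂ = ω₁ (r₁/r₂)² = (12.7)(0.821/1.77)² = 2.732 rad/s.

ω₂ ≈ 2.73 rad/s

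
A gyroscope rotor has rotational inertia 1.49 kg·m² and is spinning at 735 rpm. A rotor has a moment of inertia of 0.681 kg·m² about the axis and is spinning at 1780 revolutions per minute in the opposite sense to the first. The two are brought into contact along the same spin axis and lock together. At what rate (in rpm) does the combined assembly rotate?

The coupling torques are internal; angular momentum about the shared axis is conserved.
Taking A's sense as positive: L = (1.490)(735) − (0.6810)(1780) = -117.0 kg·m²·rpm.
Combined I = 1.490 + 0.6810 = 2.171 kg·m².
ω_f = L / I = -117.0 / 2.171 = -53.91 rpm.

|ω_f| ≈ 53.9 rpm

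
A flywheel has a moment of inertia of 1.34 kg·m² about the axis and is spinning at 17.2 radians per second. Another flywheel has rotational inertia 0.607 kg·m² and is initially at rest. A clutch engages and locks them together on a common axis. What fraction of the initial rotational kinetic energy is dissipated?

fraction ≈ 0.312

The coupling torques are internal; angular momentum about the shared axis is conserved.
Taking A's sense as positive: L = (1.340)(17.2) = 23.05 kg·m²·rad/s.
Combined I = 1.340 + 0.6070 = 1.947 kg·m².
ω_f = L / I = 23.05 / 1.947 = 11.84 rad/s.
KE_i = ½ΣIω² = 198.2 J; KE_f = ½(1.947)(11.84)² = 136.4 J.
Fraction dissipated = (KE_i − KE_f)/KE_i = 0.3118.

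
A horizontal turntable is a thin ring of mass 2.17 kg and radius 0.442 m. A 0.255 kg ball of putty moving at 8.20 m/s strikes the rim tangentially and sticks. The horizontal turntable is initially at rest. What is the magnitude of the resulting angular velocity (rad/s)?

The axle reaction passes through the axle and exerts no torque about it; angular momentum about the axle is conserved through the impact.
I_p = (2.17)(0.442)² = 0.4239 kg·m². Taking the sense of the ball of putty's angular momentum as positive, L_{ball} = m v R = (0.255)(8.20)(0.442) = 0.9242 kg·m²/s.
L_i = 0 + 0.9242 = 0.9242 kg·m²/s.
After sticking, I_f = I_p + m R² = 0.4239 + (0.255)(0.442)² = 0.4738 kg·m².
ω_f = L_i / I_f = 0.9242 / 0.4738 = 1.951 rad/s.

|ω_f| ≈ 1.95 rad/s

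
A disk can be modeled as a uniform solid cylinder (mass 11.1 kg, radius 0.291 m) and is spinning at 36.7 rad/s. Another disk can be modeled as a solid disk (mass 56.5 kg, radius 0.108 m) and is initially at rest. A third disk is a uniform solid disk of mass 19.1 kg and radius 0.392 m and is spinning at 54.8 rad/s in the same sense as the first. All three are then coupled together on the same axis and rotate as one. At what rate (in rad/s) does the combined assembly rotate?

|ω_f| ≈ 43.1 rad/s

The coupling torques are internal; angular momentum about the shared axis is conserved.
Moments of inertia: I_A = ½(11.1)(0.291)² = 0.4700 kg·m²; I_B = ½(56.5)(0.108)² = 0.3295 kg·m²; I_C = ½(19.1)(0.392)² = 1.467 kg·m².
Taking A's sense as positive: L = (0.4700)(36.7) + (1.467)(54.8) = 97.67 kg·m²·rad/s.
Combined I = 0.4700 + 0.3295 + 1.467 = 2.267 kg·m².
ω_f = L / I = 97.67 / 2.267 = 43.08 rad/s.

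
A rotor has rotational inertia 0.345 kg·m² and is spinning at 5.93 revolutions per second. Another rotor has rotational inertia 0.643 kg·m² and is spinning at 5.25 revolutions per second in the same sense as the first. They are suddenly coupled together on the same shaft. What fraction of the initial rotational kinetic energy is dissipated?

fraction ≈ 0.00348

The coupling torques are internal; angular momentum about the shared axis is conserved.
Taking A's sense as positive: L = (0.3450)(5.93) + (0.6430)(5.25) = 5.422 kg·m²·rev/s.
Combined I = 0.3450 + 0.6430 = 0.9880 kg·m².
ω_f = L / I = 5.422 / 0.9880 = 5.487 rev/s.
KE_i = ½ΣIω² = 589.3 J; KE_f = ½(0.9880)(34.48)² = 587.3 J.
Fraction dissipated = (KE_i − KE_f)/KE_i = 0.003478.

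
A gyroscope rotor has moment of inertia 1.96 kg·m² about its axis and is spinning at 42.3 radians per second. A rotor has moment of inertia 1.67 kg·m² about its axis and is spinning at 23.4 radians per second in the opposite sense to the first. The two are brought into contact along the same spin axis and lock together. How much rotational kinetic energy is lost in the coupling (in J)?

No external torque acts about the common axis, so total angular momentum is conserved.
Taking A's sense as positive: L = (1.960)(42.3) − (1.670)(23.4) = 43.83 kg·m²·rad/s.
Combined I = 1.960 + 1.670 = 3.630 kg·m².
ω_f = L / I = 43.83 / 3.630 = 12.07 rad/s.
KE_i = ½ΣIω² = 2211 J; KE_f = ½(3.630)(12.07)² = 264.6 J.

ΔKE lost ≈ 1950 J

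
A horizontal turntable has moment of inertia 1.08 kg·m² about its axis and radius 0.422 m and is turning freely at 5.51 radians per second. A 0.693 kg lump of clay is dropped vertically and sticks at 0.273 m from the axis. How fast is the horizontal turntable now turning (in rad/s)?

No external torque acts about the axis; L_before = L_after.
Added inertia Σmr² = (0.693)(0.273)² = 0.05165 kg·m²; I_f = 1.080 + 0.05165 = 1.132 kg·m².
ω_f = I_p ω_i / I_f = (1.080)(5.51) / 1.132 = 5.259 rad/s.

ω_f ≈ 5.26 rad/s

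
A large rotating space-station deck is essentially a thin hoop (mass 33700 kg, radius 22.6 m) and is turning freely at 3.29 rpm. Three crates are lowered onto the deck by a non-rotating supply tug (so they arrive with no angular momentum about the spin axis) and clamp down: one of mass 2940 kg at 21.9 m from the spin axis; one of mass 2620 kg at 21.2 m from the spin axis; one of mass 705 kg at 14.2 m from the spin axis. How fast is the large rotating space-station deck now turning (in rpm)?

ω_f ≈ 2.84 rpm

The added mass arrives with no angular momentum about the spin axis, and any external torque about the spin axis is negligible, so the system's angular momentum is conserved.
I_p = (33700)(22.6)² = 1.721e+07 kg·m².
Added inertia Σmr² = (2940)(21.9)² + (2620)(21.2)² + (705)(14.2)² = 2.730e+06 kg·m²; I_f = 1.721e+07 + 2.730e+06 = 1.994e+07 kg·m².
ω_f = I_p ω_i / I_f = (1.721e+07)(3.29) / 1.994e+07 = 2.840 rpm.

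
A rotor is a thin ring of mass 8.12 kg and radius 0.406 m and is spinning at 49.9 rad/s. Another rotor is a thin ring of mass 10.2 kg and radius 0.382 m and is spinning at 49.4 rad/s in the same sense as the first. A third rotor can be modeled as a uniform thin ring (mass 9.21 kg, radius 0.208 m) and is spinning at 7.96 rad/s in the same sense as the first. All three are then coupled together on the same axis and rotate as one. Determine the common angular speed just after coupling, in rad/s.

|ω_f| ≈ 44.5 rad/s

The coupling torques are internal; angular momentum about the shared axis is conserved.
Moments of inertia: I_A = (8.12)(0.406)² = 1.338 kg·m²; I_B = (10.2)(0.382)² = 1.488 kg·m²; I_C = (9.21)(0.208)² = 0.3985 kg·m².
Taking A's sense as positive: L = (1.338)(49.9) + (1.488)(49.4) + (0.3985)(7.96) = 143.5 kg·m²·rad/s.
Combined I = 1.338 + 1.488 + 0.3985 = 3.225 kg·m².
ω_f = L / I = 143.5 / 3.225 = 44.49 rad/s.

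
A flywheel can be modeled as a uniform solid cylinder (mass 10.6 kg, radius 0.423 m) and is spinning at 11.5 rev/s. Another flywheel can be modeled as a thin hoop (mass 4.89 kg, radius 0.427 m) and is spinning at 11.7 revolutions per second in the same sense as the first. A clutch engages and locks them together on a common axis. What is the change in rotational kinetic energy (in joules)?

ΔKE ≈ -0.363 J

No external torque acts about the common axis, so total angular momentum is conserved.
Moments of inertia: I_A = ½(10.6)(0.423)² = 0.9483 kg·m²; I_B = (4.89)(0.427)² = 0.8916 kg·m².
Taking A's sense as positive: L = (0.9483)(11.5) + (0.8916)(11.7) = 21.34 kg·m²·rev/s.
Combined I = 0.9483 + 0.8916 = 1.840 kg·m².
ω_f = L / I = 21.34 / 1.840 = 11.60 rev/s.
KE_i = ½ΣIω² = 4885 J; KE_f = ½(1.840)(72.87)² = 4884 J.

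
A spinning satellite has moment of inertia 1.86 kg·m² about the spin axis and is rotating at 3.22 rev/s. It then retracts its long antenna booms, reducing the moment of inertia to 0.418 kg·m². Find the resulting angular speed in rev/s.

With no external torque about the axis, L is conserved: I₁ω₁ = I₂ω₂.
ω₂ = I₁ω₁ / I₂ = (1.860)(3.22 rev/s) / (0.4180) = 14.33 rev/s.

ω₂ ≈ 14.3 rev/s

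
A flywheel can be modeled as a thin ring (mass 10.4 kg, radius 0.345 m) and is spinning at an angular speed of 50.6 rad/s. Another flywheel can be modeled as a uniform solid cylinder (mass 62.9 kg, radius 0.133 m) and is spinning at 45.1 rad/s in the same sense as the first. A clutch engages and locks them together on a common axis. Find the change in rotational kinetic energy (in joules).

The coupling torques are internal; angular momentum about the shared axis is conserved.
Moments of inertia: I_A = (10.4)(0.345)² = 1.238 kg·m²; I_B = ½(62.9)(0.133)² = 0.5563 kg·m².
Taking A's sense as positive: L = (1.238)(50.6) + (0.5563)(45.1) = 87.73 kg·m²·rad/s.
Combined I = 1.238 + 0.5563 = 1.794 kg·m².
ω_f = L / I = 87.73 / 1.794 = 48.89 rad/s.
KE_i = ½ΣIω² = 2150 J; KE_f = ½(1.794)(48.89)² = 2145 J.

ΔKE ≈ -5.81 J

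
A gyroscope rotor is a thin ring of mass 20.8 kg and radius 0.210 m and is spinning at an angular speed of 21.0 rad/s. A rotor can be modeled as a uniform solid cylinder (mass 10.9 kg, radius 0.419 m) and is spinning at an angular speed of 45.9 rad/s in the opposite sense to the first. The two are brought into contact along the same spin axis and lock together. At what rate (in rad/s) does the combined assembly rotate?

|ω_f| ≈ 13.2 rad/s

The coupling torques are internal; angular momentum about the shared axis is conserved.
Moments of inertia: I_A = (20.8)(0.210)² = 0.9173 kg·m²; I_B = ½(10.9)(0.419)² = 0.9568 kg·m².
Taking A's sense as positive: L = (0.9173)(21.0) − (0.9568)(45.9) = -24.65 kg·m²·rad/s.
Combined I = 0.9173 + 0.9568 = 1.874 kg·m².
ω_f = L / I = -24.65 / 1.874 = -13.16 rad/s.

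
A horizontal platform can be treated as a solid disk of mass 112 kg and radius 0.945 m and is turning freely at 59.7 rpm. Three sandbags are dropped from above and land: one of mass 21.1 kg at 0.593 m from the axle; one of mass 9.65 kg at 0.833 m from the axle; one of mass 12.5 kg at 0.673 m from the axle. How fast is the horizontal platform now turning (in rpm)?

ω_f ≈ 42.8 rpm

The added mass arrives with no angular momentum about the axle, and any external torque about the axle is negligible, so the system's angular momentum is conserved.
I_p = ½(112)(0.945)² = 50.01 kg·m².
Added inertia Σmr² = (21.1)(0.593)² + (9.65)(0.833)² + (12.5)(0.673)² = 19.78 kg·m²; I_f = 50.01 + 19.78 = 69.79 kg·m².
ω_f = I_p ω_i / I_f = (50.01)(59.7) / 69.79 = 42.78 rpm.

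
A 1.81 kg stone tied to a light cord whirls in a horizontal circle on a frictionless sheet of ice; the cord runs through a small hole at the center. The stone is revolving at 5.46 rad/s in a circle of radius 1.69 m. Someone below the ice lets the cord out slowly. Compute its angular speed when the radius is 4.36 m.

ω₂ ≈ 0.820 rad/s

The constraining force is radial, so m r² ω about the center is conserved.
ω₂ = ω₁ (r₁/r₂)² = (5.46)(1.69/4.36)² = 0.8203 rad/s.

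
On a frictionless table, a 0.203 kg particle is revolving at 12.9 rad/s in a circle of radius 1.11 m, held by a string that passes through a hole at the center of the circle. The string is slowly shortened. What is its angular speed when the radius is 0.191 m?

ω₂ ≈ 436 rad/s

The constraining force is radial, so m r² ω about the center is conserved.
ω₂ = ω₁ (r₁/r₂)² = (12.9)(1.11/0.191)² = 435.7 rad/s.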